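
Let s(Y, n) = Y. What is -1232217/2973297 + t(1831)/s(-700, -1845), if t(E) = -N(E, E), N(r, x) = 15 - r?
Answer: -521838271/173442325 ≈ -3.0087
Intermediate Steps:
t(E) = -15 + E (t(E) = -(15 - E) = -15 + E)
-1232217/2973297 + t(1831)/s(-700, -1845) = -1232217/2973297 + (-15 + 1831)/(-700) = -1232217*1/2973297 + 1816*(-1/700) = -410739/991099 - 454/175 = -521838271/173442325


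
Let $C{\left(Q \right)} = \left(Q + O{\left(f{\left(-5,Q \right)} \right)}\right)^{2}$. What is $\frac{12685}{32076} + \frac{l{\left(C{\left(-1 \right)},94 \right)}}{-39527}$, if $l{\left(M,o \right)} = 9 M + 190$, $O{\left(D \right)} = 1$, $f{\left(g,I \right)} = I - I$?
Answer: $\frac{495305555}{1267868052} \approx 0.39066$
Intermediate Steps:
$f{\left(g,I \right)} = 0$
$C{\left(Q \right)} = \left(1 + Q\right)^{2}$ ($C{\left(Q \right)} = \left(Q + 1\right)^{2} = \left(1 + Q\right)^{2}$)
$l{\left(M,o \right)} = 190 + 9 M$
$\frac{12685}{32076} + \frac{l{\left(C{\left(-1 \right)},94 \right)}}{-39527} = \frac{12685}{32076} + \frac{190 + 9 \left(1 - 1\right)^{2}}{-39527} = 12685 \cdot \frac{1}{32076} + \left(190 + 9 \cdot 0^{2}\right) \left(- \frac{1}{39527}\right) = \frac{12685}{32076} + \left(190 + 9 \cdot 0\right) \left(- \frac{1}{39527}\right) = \frac{12685}{32076} + \left(190 + 0\right) \left(- \frac{1}{39527}\right) = \frac{12685}{32076} + 190 \left(- \frac{1}{39527}\right) = \frac{12685}{32076} - \frac{190}{39527} = \frac{495305555}{1267868052}$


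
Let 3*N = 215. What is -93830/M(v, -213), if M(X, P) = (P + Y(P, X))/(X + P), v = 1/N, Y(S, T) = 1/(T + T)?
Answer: -5155996032/45709 ≈ -1.1280e+5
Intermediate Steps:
N = 215/3 (N = (1/3)*215 = 215/3 ≈ 71.667)
Y(S, T) = 1/(2*T)
v = 3/215 (v = 1/(215/3) = 3/215 ≈ 0.013953)
M(X, P) = (P + 1/(2*X))/(P + X) (M(X, P) = (P + 1/(2*X))/(X + P) = (P + 1/(2*X))/(P + X))
-93830/M(v, -213) = -93830*3*(-213 + 3/215)/(215*(1/2 - 213*3/215)) = -93830*(-137376/(46225*(1/2 - 639/215))) = -93830/((215/3)*(-215/45792)*(-1063/430)) = -93830/228545/274752 = -93830*274752/228545 = -5155996032/45709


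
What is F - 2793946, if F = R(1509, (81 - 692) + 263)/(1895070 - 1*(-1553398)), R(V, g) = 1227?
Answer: -9634833373501/3448468 ≈ -2.7939e+6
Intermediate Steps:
F = 1227/3448468 (F = 1227/(1895070 - 1*(-1553398)) = 1227/(1895070 + 1553398) = 1227/3448468 ≈ 0.00035581)
F - 2793946 = 1227/3448468 - 2793946 = -9634833373501/3448468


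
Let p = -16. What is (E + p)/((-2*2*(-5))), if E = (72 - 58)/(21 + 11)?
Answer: -249/320 ≈ -0.77812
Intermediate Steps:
E = 7/16 (E = 14/32 = 14*(1/32) = 7/16 ≈ 0.43750)
(E + p)/((-2*2*(-5))) = (7/16 - 16)/((-2*2*(-5))) = -249/16/(-4*(-5)) = -249/16/20 = (1/20)*(-249/16) = -249/320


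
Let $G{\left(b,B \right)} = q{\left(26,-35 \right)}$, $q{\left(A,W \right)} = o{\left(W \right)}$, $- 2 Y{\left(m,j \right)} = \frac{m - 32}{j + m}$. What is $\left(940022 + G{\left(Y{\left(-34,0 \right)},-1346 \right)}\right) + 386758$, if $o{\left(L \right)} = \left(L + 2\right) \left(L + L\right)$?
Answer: $1329090$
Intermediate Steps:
$Y{\left(m,j \right)} = - \frac{-32 + m}{2 \left(j + m\right)}$ ($Y{\left(m,j \right)} = - \frac{\left(m - 32\right) \frac{1}{j + m}}{2} = - \frac{\left(-32 + m\right) \frac{1}{j + m}}{2} = - \frac{\frac{1}{j + m} \left(-32 + m\right)}{2} = - \frac{-32 + m}{2 \left(j + m\right)}$)
$o{\left(L \right)} = 2 L \left(2 + L\right)$ ($o{\left(L \right)} = \left(2 + L\right) 2 L = 2 L \left(2 + L\right)$)
$q{\left(A,W \right)} = 2 W \left(2 + W\right)$
$G{\left(b,B \right)} = 2310$ ($G{\left(b,B \right)} = 2 \left(-35\right) \left(2 - 35\right) = 2 \left(-35\right) \left(-33\right) = 2310$)
$\left(940022 + G{\left(Y{\left(-34,0 \right)},-1346 \right)}\right) + 386758 = \left(940022 + 2310\right) + 386758 = 942332 + 386758 = 1329090$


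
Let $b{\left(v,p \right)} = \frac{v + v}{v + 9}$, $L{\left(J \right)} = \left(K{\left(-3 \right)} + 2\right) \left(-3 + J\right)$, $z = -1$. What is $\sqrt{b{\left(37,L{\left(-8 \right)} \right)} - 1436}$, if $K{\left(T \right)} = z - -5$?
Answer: $\frac{i \sqrt{758793}}{23} \approx 37.873 i$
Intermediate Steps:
$K{\left(T \right)} = 4$ ($K{\left(T \right)} = -1 - -5 = -1 + 5 = 4$)
$L{\left(J \right)} = -18 + 6 J$ ($L{\left(J \right)} = \left(4 + 2\right) \left(-3 + J\right) = 6 \left(-3 + J\right) = -18 + 6 J$)
$b{\left(v,p \right)} = \frac{2 v}{9 + v}$
$\sqrt{b{\left(37,L{\left(-8 \right)} \right)} - 1436} = \sqrt{2 \cdot 37 \frac{1}{9 + 37} - 1436} = \sqrt{2 \cdot 37 \cdot \frac{1}{46} - 1436} = \sqrt{\frac{37}{23} - 1436} = \sqrt{- \frac{32991}{23}} = \frac{i \sqrt{758793}}{23}$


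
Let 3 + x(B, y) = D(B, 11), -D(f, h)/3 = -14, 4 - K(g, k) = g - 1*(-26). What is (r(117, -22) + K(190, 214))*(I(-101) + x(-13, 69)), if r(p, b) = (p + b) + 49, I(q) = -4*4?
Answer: -1564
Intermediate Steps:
K(g, k) = -22 - g (K(g, k) = 4 - (g - 1*(-26)) = 4 - (g + 26) = 4 - (26 + g) = 4 + (-26 - g) = -22 - g)
I(q) = -16
D(f, h) = 42 (D(f, h) = -3*(-14) = 42)
r(p, b) = 49 + b + p (r(p, b) = (b + p) + 49 = 49 + b + p)
x(B, y) = 39 (x(B, y) = -3 + 42 = 39)
(r(117, -22) + K(190, 214))*(I(-101) + x(-13, 69)) = ((49 - 22 + 117) + (-22 - 1*190))*(-16 + 39) = (144 + (-22 - 190))*23 = (144 - 212)*23 = -68*23 = -1564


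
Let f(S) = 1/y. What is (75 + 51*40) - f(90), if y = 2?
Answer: 4229/2 ≈ 2114.5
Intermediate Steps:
f(S) = ½ (f(S) = 1/2 = ½)
(75 + 51*40) - f(90) = (75 + 51*40) - 1*½ = (75 + 2040) - ½ = 2115 - ½ = 4229/2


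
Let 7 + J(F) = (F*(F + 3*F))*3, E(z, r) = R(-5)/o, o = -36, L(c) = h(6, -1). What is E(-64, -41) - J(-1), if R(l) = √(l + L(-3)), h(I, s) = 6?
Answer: -181/36 ≈ -5.0278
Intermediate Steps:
L(c) = 6
R(l) = √(6 + l) (R(l) = √(l + 6) = √(6 + l))
E(z, r) = -1/36 (E(z, r) = √(6 - 5)/(-36) = √1*(-1/36) = 1*(-1/36) = -1/36)
J(F) = -7 + 12*F² (J(F) = -7 + (F*(F + 3*F))*3 = -7 + (F*(4*F))*3 = -7 + (4*F²)*3 = -7 + 12*F²)
E(-64, -41) - J(-1) = -1/36 - (-7 + 12*(-1)²) = -1/36 - (-7 + 12*1) = -1/36 - (-7 + 12) = -1/36 - 1*5 = -1/36 - 5 = -181/36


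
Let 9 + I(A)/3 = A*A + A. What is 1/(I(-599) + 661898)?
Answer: 1/1736477 ≈ 5.7588e-7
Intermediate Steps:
I(A) = -27 + 3*A + 3*A² (I(A) = -27 + 3*(A*A + A) = -27 + 3*(A² + A) = -27 + 3*(A + A²) = -27 + (3*A + 3*A²) = -27 + 3*A + 3*A²)
1/(I(-599) + 661898) = 1/((-27 + 3*(-599) + 3*(-599)²) + 661898) = 1/((-27 - 1797 + 3*358801) + 661898) = 1/((-27 - 1797 + 1076403) + 661898) = 1/(1074579 + 661898) = 1/1736477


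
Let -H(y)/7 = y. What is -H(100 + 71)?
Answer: 1197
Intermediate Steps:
H(y) = -7*y
-H(100 + 71) = -(-7)*(100 + 71) = -(-7)*171 = -1*(-1197) = 1197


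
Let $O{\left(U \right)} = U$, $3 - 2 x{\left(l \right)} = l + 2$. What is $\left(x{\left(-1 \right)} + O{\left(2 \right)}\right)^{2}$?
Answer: $9$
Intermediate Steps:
$x{\left(l \right)} = \frac{1}{2} - \frac{l}{2}$ ($x{\left(l \right)} = \frac{3}{2} - \frac{l + 2}{2} = \frac{3}{2} - \frac{2 + l}{2} = \frac{3}{2} - \left(1 + \frac{l}{2}\right) = \frac{1}{2} - \frac{l}{2}$)
$\left(x{\left(-1 \right)} + O{\left(2 \right)}\right)^{2} = \left(\left(\frac{1}{2} - - \frac{1}{2}\right) + 2\right)^{2} = \left(\left(\frac{1}{2} + \frac{1}{2}\right) + 2\right)^{2} = \left(1 + 2\right)^{2} = 3^{2} = 9$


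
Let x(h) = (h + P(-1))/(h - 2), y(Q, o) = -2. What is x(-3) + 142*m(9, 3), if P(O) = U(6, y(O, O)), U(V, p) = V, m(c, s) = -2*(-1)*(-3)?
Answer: -4263/5 ≈ -852.60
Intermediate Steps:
m(c, s) = -6 (m(c, s) = 2*(-3) = -6)
P(O) = 6
x(h) = (6 + h)/(-2 + h) (x(h) = (h + 6)/(h - 2) = (6 + h)/(-2 + h))
x(-3) + 142*m(9, 3) = (6 - 3)/(-2 - 3) + 142*(-6) = 3/(-5) - 852 = -⅕*3 - 852 = -⅗ - 852 = -4263/5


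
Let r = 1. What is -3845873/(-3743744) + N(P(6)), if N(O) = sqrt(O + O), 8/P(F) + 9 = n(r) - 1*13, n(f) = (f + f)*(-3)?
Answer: 3845873/3743744 + 2*I*sqrt(7)/7 ≈ 1.0273 + 0.75593*I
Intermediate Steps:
n(f) = -6*f (n(f) = (2*f)*(-3) = -6*f)
P(F) = -2/7 (P(F) = 8/(-9 + (-6*1 - 1*13)) = 8/(-9 + (-6 - 13)) = 8/(-9 - 19) = 8/(-28) = 8*(-1/28) = -2/7)
N(O) = sqrt(2)*sqrt(O) (N(O) = sqrt(2*O) = sqrt(2)*sqrt(O))
-3845873/(-3743744) + N(P(6)) = -3845873/(-3743744) + sqrt(2)*sqrt(-2/7) = -3845873*(-1/3743744) + sqrt(2)*(I*sqrt(14)/7) = 3845873/3743744 + 2*I*sqrt(7)/7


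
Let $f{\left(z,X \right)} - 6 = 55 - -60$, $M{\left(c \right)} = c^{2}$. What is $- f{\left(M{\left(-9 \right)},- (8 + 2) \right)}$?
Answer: $-121$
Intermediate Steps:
$f{\left(z,X \right)} = 121$ ($f{\left(z,X \right)} = 6 + \left(55 - -60\right) = 6 + \left(55 + 60\right) = 6 + 115 = 121$)
$- f{\left(M{\left(-9 \right)},- (8 + 2) \right)} = \left(-1\right) 121 = -121$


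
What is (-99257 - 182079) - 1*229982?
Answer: -511318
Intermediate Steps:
(-99257 - 182079) - 1*229982 = -281336 - 229982 = -511318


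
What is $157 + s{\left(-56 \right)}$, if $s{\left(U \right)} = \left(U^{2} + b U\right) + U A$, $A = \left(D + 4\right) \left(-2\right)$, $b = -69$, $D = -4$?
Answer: $7157$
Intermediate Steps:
$A = 0$ ($A = \left(-4 + 4\right) \left(-2\right) = 0 \left(-2\right) = 0$)
$s{\left(U \right)} = U^{2} - 69 U$ ($s{\left(U \right)} = \left(U^{2} - 69 U\right) + U 0 = \left(U^{2} - 69 U\right) + 0 = U^{2} - 69 U$)
$157 + s{\left(-56 \right)} = 157 - 56 \left(-69 - 56\right) = 157 - -7000 = 157 + 7000 = 7157$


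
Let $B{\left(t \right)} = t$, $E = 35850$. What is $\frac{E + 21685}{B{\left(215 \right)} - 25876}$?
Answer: $- \frac{57535}{25661} \approx -2.2421$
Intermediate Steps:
$\frac{E + 21685}{B{\left(215 \right)} - 25876} = \frac{35850 + 21685}{215 - 25876} = \frac{57535}{-25661} = 57535 \left(- \frac{1}{25661}\right) = - \frac{57535}{25661}$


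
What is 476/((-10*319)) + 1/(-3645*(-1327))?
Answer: -46047367/308595177 ≈ -0.14922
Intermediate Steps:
476/((-10*319)) + 1/(-3645*(-1327)) = 476/(-3190) - 1/3645*(-1/1327) = 476*(-1/3190) + 1/4836915 = -238/1595 + 1/4836915 = -46047367/308595177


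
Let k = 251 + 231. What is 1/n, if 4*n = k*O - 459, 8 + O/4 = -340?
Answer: -4/671403 ≈ -5.9577e-6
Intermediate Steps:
O = -1392 (O = -32 + 4*(-340) = -32 - 1360 = -1392)
k = 482
n = -671403/4 (n = (482*(-1392) - 459)/4 = (-670944 - 459)/4 = (¼)*(-671403) = -671403/4 ≈ -1.6785e+5)
1/n = 1/(-671403/4) = -4/671403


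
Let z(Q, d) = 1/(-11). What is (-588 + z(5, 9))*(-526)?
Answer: 3402694/11 ≈ 3.0934e+5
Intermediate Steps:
z(Q, d) = -1/11
(-588 + z(5, 9))*(-526) = (-588 - 1/11)*(-526) = -6469/11*(-526) = 3402694/11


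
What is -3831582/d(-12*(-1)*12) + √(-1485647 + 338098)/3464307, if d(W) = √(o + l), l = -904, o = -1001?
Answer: I*(635*√1147549 + 4424592114558*√1905)/2199834945 ≈ 87787.0*I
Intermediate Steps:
d(W) = I*√1905 (d(W) = √(-1001 - 904) = √(-1905) = I*√1905)
-3831582/d(-12*(-1)*12) + √(-1485647 + 338098)/3464307 = -3831582*(-I*√1905/1905) + √(-1485647 + 338098)/3464307 = -(-1277194)*I*√1905/635 + √(-1147549)*(1/3464307) = 1277194*I*√1905/635 + (I*√1147549)*(1/3464307) = 1277194*I*√1905/635 + I*√1147549/3464307 = I*√1147549/3464307 + 1277194*I*√1905/635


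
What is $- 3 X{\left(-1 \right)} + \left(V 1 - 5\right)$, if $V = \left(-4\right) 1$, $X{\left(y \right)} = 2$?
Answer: $-15$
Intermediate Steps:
$V = -4$
$- 3 X{\left(-1 \right)} + \left(V 1 - 5\right) = \left(-3\right) 2 - 9 = -6 - 9 = -15$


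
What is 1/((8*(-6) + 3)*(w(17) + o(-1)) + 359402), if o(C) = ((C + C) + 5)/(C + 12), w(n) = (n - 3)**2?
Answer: 11/3856267 ≈ 2.8525e-6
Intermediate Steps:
w(n) = (-3 + n)**2
o(C) = (5 + 2*C)/(12 + C) (o(C) = (2*C + 5)/(12 + C) = (5 + 2*C)/(12 + C))
1/((8*(-6) + 3)*(w(17) + o(-1)) + 359402) = 1/((8*(-6) + 3)*((-3 + 17)**2 + (5 + 2*(-1))/(12 - 1)) + 359402) = 1/((-48 + 3)*(14**2 + (5 - 2)/11) + 359402) = 1/(-45*(196 + (1/11)*3) + 359402) = 1/(-45*(196 + 3/11) + 359402) = 1/(-45*2159/11 + 359402) = 1/(-97155/11 + 359402) = 1/(3856267/11) = 11/3856267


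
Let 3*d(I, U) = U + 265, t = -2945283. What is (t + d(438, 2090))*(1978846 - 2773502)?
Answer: 2339863002688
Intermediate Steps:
d(I, U) = 265/3 + U/3 (d(I, U) = (U + 265)/3 = (265 + U)/3 = 265/3 + U/3)
(t + d(438, 2090))*(1978846 - 2773502) = (-2945283 + (265/3 + (⅓)*2090))*(1978846 - 2773502) = (-2945283 + (265/3 + 2090/3))*(-794656) = (-2945283 + 785)*(-794656) = -2944498*(-794656) = 2339863002688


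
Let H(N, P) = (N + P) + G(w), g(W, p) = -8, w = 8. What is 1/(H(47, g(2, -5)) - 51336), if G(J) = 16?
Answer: -1/51281 ≈ -1.9500e-5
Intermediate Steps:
H(N, P) = 16 + N + P (H(N, P) = (N + P) + 16 = 16 + N + P)
1/(H(47, g(2, -5)) - 51336) = 1/((16 + 47 - 8) - 51336) = 1/(55 - 51336) = 1/(-51281) = -1/51281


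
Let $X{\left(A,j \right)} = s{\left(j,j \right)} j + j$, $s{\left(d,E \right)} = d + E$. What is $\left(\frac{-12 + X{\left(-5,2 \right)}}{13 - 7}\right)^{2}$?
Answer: $\frac{1}{9} \approx 0.11111$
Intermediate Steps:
$s{\left(d,E \right)} = E + d$
$X{\left(A,j \right)} = j + 2 j^{2}$ ($X{\left(A,j \right)} = \left(j + j\right) j + j = 2 j j + j = 2 j^{2} + j = j + 2 j^{2}$)
$\left(\frac{-12 + X{\left(-5,2 \right)}}{13 - 7}\right)^{2} = \left(\frac{-12 + 2 \left(1 + 2 \cdot 2\right)}{13 - 7}\right)^{2} = \left(\frac{-12 + 2 \left(1 + 4\right)}{6}\right)^{2} = \left(\left(-12 + 2 \cdot 5\right) \frac{1}{6}\right)^{2} = \left(\left(-12 + 10\right) \frac{1}{6}\right)^{2} = \left(\left(-2\right) \frac{1}{6}\right)^{2} = \left(- \frac{1}{3}\right)^{2} = \frac{1}{9}$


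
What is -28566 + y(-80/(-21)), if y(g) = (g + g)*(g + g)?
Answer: -12572006/441 ≈ -28508.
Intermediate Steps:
y(g) = 4*g**2 (y(g) = (2*g)*(2*g) = 4*g**2)
-28566 + y(-80/(-21)) = -28566 + 4*(-80/(-21))**2 = -28566 + 4*(-80*(-1/21))**2 = -28566 + 4*(80/21)**2 = -28566 + 4*(6400/441) = -28566 + 25600/441 = -12572006/441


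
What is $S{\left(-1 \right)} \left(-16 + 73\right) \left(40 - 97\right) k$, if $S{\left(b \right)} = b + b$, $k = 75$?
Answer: $487350$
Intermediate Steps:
$S{\left(b \right)} = 2 b$
$S{\left(-1 \right)} \left(-16 + 73\right) \left(40 - 97\right) k = 2 \left(-1\right) \left(-16 + 73\right) \left(40 - 97\right) 75 = - 2 \cdot 57 \left(-57\right) 75 = \left(-2\right) \left(-3249\right) 75 = 6498 \cdot 75 = 487350$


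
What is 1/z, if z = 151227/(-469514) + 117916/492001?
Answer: -231001357514/19040622403 ≈ -12.132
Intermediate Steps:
z = -19040622403/231001357514 (z = 151227*(-1/469514) + 117916*(1/492001) = -151227/469514 + 117916/492001 = -19040622403/231001357514 ≈ -0.082426)
1/z = 1/(-19040622403/231001357514) = -231001357514/19040622403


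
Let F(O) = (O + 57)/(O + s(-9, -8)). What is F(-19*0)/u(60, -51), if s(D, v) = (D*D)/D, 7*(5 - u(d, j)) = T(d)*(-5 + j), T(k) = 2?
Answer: -19/63 ≈ -0.30159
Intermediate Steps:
u(d, j) = 45/7 - 2*j/7 (u(d, j) = 5 - 2*(-5 + j)/7 = 5 - (-10 + 2*j)/7 = 5 + (10/7 - 2*j/7) = 45/7 - 2*j/7)
s(D, v) = D (s(D, v) = D²/D = D)
F(O) = (57 + O)/(-9 + O) (F(O) = (O + 57)/(O - 9) = (57 + O)/(-9 + O))
F(-19*0)/u(60, -51) = ((57 - 19*0)/(-9 - 19*0))/(45/7 - 2/7*(-51)) = ((57 + 0)/(-9 + 0))/(45/7 + 102/7) = (57/(-9))/21 = -⅑*57*(1/21) = -19/3*1/21 = -19/63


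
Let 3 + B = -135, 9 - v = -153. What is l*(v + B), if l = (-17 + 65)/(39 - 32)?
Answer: 1152/7 ≈ 164.57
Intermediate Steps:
v = 162 (v = 9 - 1*(-153) = 9 + 153 = 162)
B = -138 (B = -3 - 135 = -138)
l = 48/7 ≈ 6.8571
l*(v + B) = 48*(162 - 138)/7 = (48/7)*24 = 1152/7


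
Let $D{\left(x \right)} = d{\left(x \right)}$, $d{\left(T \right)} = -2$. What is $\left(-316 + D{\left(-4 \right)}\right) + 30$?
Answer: $-288$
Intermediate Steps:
$D{\left(x \right)} = -2$
$\left(-316 + D{\left(-4 \right)}\right) + 30 = \left(-316 - 2\right) + 30 = -318 + 30 = -288$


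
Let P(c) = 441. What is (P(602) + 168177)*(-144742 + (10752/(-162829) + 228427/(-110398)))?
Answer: -219365272114532871087/8987997971 ≈ -2.4406e+10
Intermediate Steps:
(P(602) + 168177)*(-144742 + (10752/(-162829) + 228427/(-110398))) = (441 + 168177)*(-144742 + (10752/(-162829) + 228427/(-110398))) = 168618*(-144742 + (10752*(-1/162829) + 228427*(-1/110398))) = 168618*(-144742 + (-10752/162829 - 228427/110398)) = 168618*(-144742 - 38381539279/17975995942) = 168618*(-2601919986176243/17975995942) = -219365272114532871087/8987997971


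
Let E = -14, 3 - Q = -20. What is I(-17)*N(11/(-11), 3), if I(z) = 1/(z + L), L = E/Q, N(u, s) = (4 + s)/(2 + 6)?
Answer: -161/3240 ≈ -0.049691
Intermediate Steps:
Q = 23 (Q = 3 - 1*(-20) = 3 + 20 = 23)
N(u, s) = ½ + s/8 (N(u, s) = (4 + s)/8 = (4 + s)*(⅛) = ½ + s/8)
L = -14/23 ≈ -0.60870
I(z) = 1/(-14/23 + z) (I(z) = 1/(z - 14/23) = 1/(-14/23 + z))
I(-17)*N(11/(-11), 3) = (23/(-14 + 23*(-17)))*(½ + (⅛)*3) = (23/(-14 - 391))*(½ + 3/8) = (23/(-405))*(7/8) = (23*(-1/405))*(7/8) = -23/405*7/8 = -161/3240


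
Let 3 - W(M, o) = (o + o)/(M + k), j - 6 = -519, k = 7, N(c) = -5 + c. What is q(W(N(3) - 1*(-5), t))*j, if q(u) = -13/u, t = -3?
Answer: 3705/2 ≈ 1852.5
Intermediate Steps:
j = -513 (j = 6 - 519 = -513)
W(M, o) = 3 - 2*o/(7 + M) (W(M, o) = 3 - (o + o)/(M + 7) = 3 - 2*o/(7 + M))
q(W(N(3) - 1*(-5), t))*j = -13*(7 + ((-5 + 3) - 1*(-5)))/(21 - 2*(-3) + 3*((-5 + 3) - 1*(-5)))*(-513) = -13*(7 + (-2 + 5))/(21 + 6 + 3*(-2 + 5))*(-513) = -13*(7 + 3)/(21 + 6 + 3*3)*(-513) = -13*10/(21 + 6 + 9)*(-513) = -13/((⅒)*36)*(-513) = -13/18/5*(-513) = -13*5/18*(-513) = -65/18*(-513) = 3705/2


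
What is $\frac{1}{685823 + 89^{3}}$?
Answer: $\frac{1}{1390792} \approx 7.1901 \cdot 10^{-7}$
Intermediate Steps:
$\frac{1}{685823 + 89^{3}} = \frac{1}{685823 + 704969} = \frac{1}{1390792}$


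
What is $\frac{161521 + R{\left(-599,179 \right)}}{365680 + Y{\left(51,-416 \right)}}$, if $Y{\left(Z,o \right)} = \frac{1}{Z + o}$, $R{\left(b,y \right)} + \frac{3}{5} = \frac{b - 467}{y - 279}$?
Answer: $\frac{589588369}{1334731990} \approx 0.44173$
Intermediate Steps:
$R{\left(b,y \right)} = - \frac{3}{5} + \frac{-467 + b}{-279 + y}$ ($R{\left(b,y \right)} = - \frac{3}{5} + \frac{b - 467}{y - 279} = - \frac{3}{5} + \frac{-467 + b}{-279 + y}$)
$\frac{161521 + R{\left(-599,179 \right)}}{365680 + Y{\left(51,-416 \right)}} = \frac{161521 + \frac{-1498 - 537 + 5 \left(-599\right)}{5 \left(-279 + 179\right)}}{365680 + \frac{1}{51 - 416}} = \frac{161521 + \frac{-1498 - 537 - 2995}{5 \left(-100\right)}}{365680 + \frac{1}{-365}} = \frac{161521 + \frac{1}{5} \left(- \frac{1}{100}\right) \left(-5030\right)}{365680 - \frac{1}{365}} = \frac{161521 + \frac{503}{50}}{\frac{133473199}{365}} = \frac{8076553}{50} \cdot \frac{365}{133473199} = \frac{589588369}{1334731990}$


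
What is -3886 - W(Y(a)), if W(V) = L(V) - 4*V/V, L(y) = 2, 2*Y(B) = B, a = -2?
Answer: -3884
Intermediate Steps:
Y(B) = B/2
W(V) = -2 (W(V) = 2 - 4*V/V = 2 - 4*1 = 2 - 4 = -2)
-3886 - W(Y(a)) = -3886 - 1*(-2) = -3886 + 2 = -3884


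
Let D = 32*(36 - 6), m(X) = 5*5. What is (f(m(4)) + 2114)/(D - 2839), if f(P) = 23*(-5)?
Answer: -1999/1879 ≈ -1.0639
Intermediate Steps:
m(X) = 25
D = 960 (D = 32*30 = 960)
f(P) = -115
(f(m(4)) + 2114)/(D - 2839) = (-115 + 2114)/(960 - 2839) = 1999/(-1879) = 1999*(-1/1879) = -1999/1879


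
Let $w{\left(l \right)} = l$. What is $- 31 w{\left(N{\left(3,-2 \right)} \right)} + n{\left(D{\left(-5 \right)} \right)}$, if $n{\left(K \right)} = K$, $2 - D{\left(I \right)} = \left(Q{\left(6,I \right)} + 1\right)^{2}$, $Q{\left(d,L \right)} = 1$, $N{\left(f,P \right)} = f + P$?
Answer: $-33$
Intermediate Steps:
$N{\left(f,P \right)} = P + f$
$D{\left(I \right)} = -2$ ($D{\left(I \right)} = 2 - \left(1 + 1\right)^{2} = 2 - 2^{2} = 2 - 4 = -2$)
$- 31 w{\left(N{\left(3,-2 \right)} \right)} + n{\left(D{\left(-5 \right)} \right)} = - 31 \left(-2 + 3\right) - 2 = \left(-31\right) 1 - 2 = -31 - 2 = -33$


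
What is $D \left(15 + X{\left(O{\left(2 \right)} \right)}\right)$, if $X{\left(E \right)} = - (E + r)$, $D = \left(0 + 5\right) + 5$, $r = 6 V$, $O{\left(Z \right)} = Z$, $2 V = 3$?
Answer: $40$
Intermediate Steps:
$V = \frac{3}{2}$ ($V = \frac{1}{2} \cdot 3 = \frac{3}{2} \approx 1.5$)
$r = 9$ ($r = 6 \cdot \frac{3}{2} = 9$)
$D = 10$ ($D = 5 + 5 = 10$)
$X{\left(E \right)} = -9 - E$ ($X{\left(E \right)} = - (E + 9) = - (9 + E) = -9 - E$)
$D \left(15 + X{\left(O{\left(2 \right)} \right)}\right) = 10 \left(15 - 11\right) = 10 \cdot 4 = 40$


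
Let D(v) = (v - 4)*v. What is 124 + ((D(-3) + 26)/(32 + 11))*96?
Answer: 9844/43 ≈ 228.93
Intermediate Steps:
D(v) = v*(-4 + v) (D(v) = (-4 + v)*v = v*(-4 + v))
124 + ((D(-3) + 26)/(32 + 11))*96 = 124 + ((-3*(-4 - 3) + 26)/(32 + 11))*96 = 124 + ((-3*(-7) + 26)/43)*96 = 124 + ((21 + 26)*(1/43))*96 = 124 + (47*(1/43))*96 = 124 + (47/43)*96 = 124 + 4512/43 = 9844/43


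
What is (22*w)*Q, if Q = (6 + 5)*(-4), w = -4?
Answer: 3872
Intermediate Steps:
Q = -44 (Q = 11*(-4) = -44)
(22*w)*Q = (22*(-4))*(-44) = -88*(-44) = 3872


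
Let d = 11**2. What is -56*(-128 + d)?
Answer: 392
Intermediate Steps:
d = 121
-56*(-128 + d) = -56*(-128 + 121) = -56*(-7) = 392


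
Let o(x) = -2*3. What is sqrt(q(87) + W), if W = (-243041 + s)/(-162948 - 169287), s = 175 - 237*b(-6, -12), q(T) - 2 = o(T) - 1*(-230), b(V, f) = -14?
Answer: sqrt(2780609750070)/110745 ≈ 15.057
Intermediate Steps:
o(x) = -6
q(T) = 226 (q(T) = 2 + (-6 - 1*(-230)) = 2 + (-6 + 230) = 2 + 224 = 226)
s = 3493 (s = 175 - 237*(-14) = 175 + 3318 = 3493)
W = 239548/332235 (W = (-243041 + 3493)/(-162948 - 169287) = -239548/(-332235) = -239548*(-1/332235) = 239548/332235 ≈ 0.72102)
sqrt(q(87) + W) = sqrt(226 + 239548/332235) = sqrt(75324658/332235) = sqrt(2780609750070)/110745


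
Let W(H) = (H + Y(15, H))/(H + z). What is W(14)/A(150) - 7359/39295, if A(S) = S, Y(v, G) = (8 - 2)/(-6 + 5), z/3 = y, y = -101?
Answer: -31932701/170343825 ≈ -0.18746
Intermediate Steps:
z = -303 (z = 3*(-101) = -303)
Y(v, G) = -6 (Y(v, G) = 6/(-1) = 6*(-1) = -6)
W(H) = (-6 + H)/(-303 + H) (W(H) = (H - 6)/(H - 303) = (-6 + H)/(-303 + H))
W(14)/A(150) - 7359/39295 = ((-6 + 14)/(-303 + 14))/150 - 7359/39295 = (8/(-289))*(1/150) - 7359*1/39295 = -1/289*8*(1/150) - 7359/39295 = -8/289*1/150 - 7359/39295 = -4/21675 - 7359/39295 = -31932701/170343825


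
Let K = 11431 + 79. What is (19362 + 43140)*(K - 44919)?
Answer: -2088129318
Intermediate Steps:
K = 11510
(19362 + 43140)*(K - 44919) = (19362 + 43140)*(11510 - 44919) = 62502*(-33409) = -2088129318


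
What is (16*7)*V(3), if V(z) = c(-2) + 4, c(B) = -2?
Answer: 224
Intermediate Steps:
V(z) = 2 (V(z) = -2 + 4 = 2)
(16*7)*V(3) = (16*7)*2 = 112*2 = 224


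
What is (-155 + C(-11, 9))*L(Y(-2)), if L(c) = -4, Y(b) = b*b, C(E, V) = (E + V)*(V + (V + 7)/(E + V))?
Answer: 628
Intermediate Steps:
C(E, V) = (E + V)*(V + (7 + V)/(E + V))
Y(b) = b²
(-155 + C(-11, 9))*L(Y(-2)) = (-155 + (7 + 9 + 9² - 11*9))*(-4) = (-155 + (7 + 9 + 81 - 99))*(-4) = (-155 - 2)*(-4) = -157*(-4) = 628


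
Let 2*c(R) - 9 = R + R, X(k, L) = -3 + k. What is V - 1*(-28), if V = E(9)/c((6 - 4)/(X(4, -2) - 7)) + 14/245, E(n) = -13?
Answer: 4364/175 ≈ 24.937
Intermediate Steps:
c(R) = 9/2 + R (c(R) = 9/2 + (R + R)/2 = 9/2 + (2*R)/2 = 9/2 + R)
V = -536/175 (V = -13/(9/2 + (6 - 4)/((-3 + 4) - 7)) + 14/245 = -13/(9/2 + 2/(1 - 7)) + 14*(1/245) = -13/(9/2 + 2/(-6)) + 2/35 = -13/(9/2 + 2*(-⅙)) + 2/35 = -13/(9/2 - ⅓) + 2/35 = -13/25/6 + 2/35 = -13*6/25 + 2/35 = -78/25 + 2/35 = -536/175 ≈ -3.0629)
V - 1*(-28) = -536/175 - 1*(-28) = -536/175 + 28 = 4364/175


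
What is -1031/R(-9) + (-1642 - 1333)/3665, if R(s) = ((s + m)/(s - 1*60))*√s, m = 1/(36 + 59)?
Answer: -595/733 + 2252735*I/854 ≈ -0.81173 + 2637.9*I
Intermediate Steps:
m = 1/95 ≈ 0.010526
R(s) = √s*(1/95 + s)/(-60 + s) (R(s) = ((s + 1/95)/(s - 1*60))*√s = ((1/95 + s)/(s - 60))*√s = ((1/95 + s)/(-60 + s))*√s = √s*(1/95 + s)/(-60 + s))
-1031/R(-9) + (-1642 - 1333)/3665 = -1031*(-I*(-60 - 9)/(3*(1/95 - 9))) + (-1642 - 1333)/3665 = -1031*(-2185*I/854) - 2975*1/3665 = -1031*(-2185*I/854) - 595/733 = -(-2252735)*I/854 - 595/733 = 2252735*I/854 - 595/733 = -595/733 + 2252735*I/854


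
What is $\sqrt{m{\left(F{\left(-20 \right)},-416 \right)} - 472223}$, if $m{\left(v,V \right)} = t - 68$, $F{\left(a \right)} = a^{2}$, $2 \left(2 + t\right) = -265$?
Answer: $\frac{223 i \sqrt{38}}{2} \approx 687.33 i$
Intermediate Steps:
$t = - \frac{269}{2}$ ($t = -2 + \frac{1}{2} \left(-265\right) = -2 - \frac{265}{2} = - \frac{269}{2} \approx -134.5$)
$m{\left(v,V \right)} = - \frac{405}{2}$ ($m{\left(v,V \right)} = - \frac{269}{2} - 68 = - \frac{405}{2}$)
$\sqrt{m{\left(F{\left(-20 \right)},-416 \right)} - 472223} = \sqrt{- \frac{405}{2} - 472223} = \sqrt{- \frac{944851}{2}} = \frac{223 i \sqrt{38}}{2}$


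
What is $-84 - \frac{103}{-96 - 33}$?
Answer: $- \frac{10733}{129} \approx -83.202$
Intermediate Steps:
$-84 - \frac{103}{-96 - 33} = -84 - \frac{103}{-129} = -84 - - \frac{103}{129} = -84 + \frac{103}{129} = - \frac{10733}{129}$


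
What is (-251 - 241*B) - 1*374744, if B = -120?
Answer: -346075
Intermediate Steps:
(-251 - 241*B) - 1*374744 = (-251 - 241*(-120)) - 1*374744 = (-251 + 28920) - 374744 = 28669 - 374744 = -346075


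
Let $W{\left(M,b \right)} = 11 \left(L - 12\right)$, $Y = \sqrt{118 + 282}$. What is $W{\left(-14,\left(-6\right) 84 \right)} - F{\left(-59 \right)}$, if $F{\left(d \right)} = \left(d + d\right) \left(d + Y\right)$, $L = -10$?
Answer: $-4844$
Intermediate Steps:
$Y = 20$ ($Y = \sqrt{400} = 20$)
$W{\left(M,b \right)} = -242$ ($W{\left(M,b \right)} = 11 \left(-10 - 12\right) = 11 \left(-22\right) = -242$)
$F{\left(d \right)} = 2 d \left(20 + d\right)$ ($F{\left(d \right)} = \left(d + d\right) \left(d + 20\right) = 2 d \left(20 + d\right)$)
$W{\left(-14,\left(-6\right) 84 \right)} - F{\left(-59 \right)} = -242 - 2 \left(-59\right) \left(20 - 59\right) = -242 - 2 \left(-59\right) \left(-39\right) = -242 - 4602 = -4844$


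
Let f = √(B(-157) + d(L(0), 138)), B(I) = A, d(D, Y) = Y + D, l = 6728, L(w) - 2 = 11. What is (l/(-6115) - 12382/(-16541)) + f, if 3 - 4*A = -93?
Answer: -35571918/101148215 + 5*√7 ≈ 12.877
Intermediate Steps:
L(w) = 13 (L(w) = 2 + 11 = 13)
A = 24 (A = ¾ - ¼*(-93) = ¾ + 93/4 = 24)
d(D, Y) = D + Y
B(I) = 24
f = 5*√7 (f = √(24 + (13 + 138)) = √(24 + 151) = √175 = 5*√7 ≈ 13.229)
(l/(-6115) - 12382/(-16541)) + f = (6728/(-6115) - 12382/(-16541)) + 5*√7 = (6728*(-1/6115) - 12382*(-1/16541)) + 5*√7 = (-6728/6115 + 12382/16541) + 5*√7 = -35571918/101148215 + 5*√7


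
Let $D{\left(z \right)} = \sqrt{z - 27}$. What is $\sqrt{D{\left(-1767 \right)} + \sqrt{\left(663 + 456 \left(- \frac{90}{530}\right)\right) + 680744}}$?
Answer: $\frac{\sqrt{53 \sqrt{1913854751} + 2809 i \sqrt{1794}}}{53} \approx 28.74 + 0.73688 i$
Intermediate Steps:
$D{\left(z \right)} = \sqrt{-27 + z}$
$\sqrt{D{\left(-1767 \right)} + \sqrt{\left(663 + 456 \left(- \frac{90}{530}\right)\right) + 680744}} = \sqrt{\sqrt{-27 - 1767} + \sqrt{\left(663 + 456 \left(- \frac{90}{530}\right)\right) + 680744}} = \sqrt{\sqrt{-1794} + \sqrt{\left(663 + 456 \left(\left(-90\right) \frac{1}{530}\right)\right) + 680744}} = \sqrt{i \sqrt{1794} + \sqrt{\left(663 + 456 \left(- \frac{9}{53}\right)\right) + 680744}} = \sqrt{i \sqrt{1794} + \sqrt{\left(663 - \frac{4104}{53}\right) + 680744}} = \sqrt{i \sqrt{1794} + \sqrt{\frac{31035}{53} + 680744}} = \sqrt{i \sqrt{1794} + \sqrt{\frac{36110467}{53}}} = \sqrt{i \sqrt{1794} + \frac{\sqrt{1913854751}}{53}} = \sqrt{\frac{\sqrt{1913854751}}{53} + i \sqrt{1794}}$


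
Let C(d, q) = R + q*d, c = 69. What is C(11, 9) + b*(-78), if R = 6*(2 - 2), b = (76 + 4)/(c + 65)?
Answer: 3513/67 ≈ 52.433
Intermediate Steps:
b = 40/67 (b = (76 + 4)/(69 + 65) = 80/134 = 80*(1/134) = 40/67 ≈ 0.59702)
R = 0 (R = 6*0 = 0)
C(d, q) = d*q (C(d, q) = 0 + q*d = 0 + d*q = d*q)
C(11, 9) + b*(-78) = 11*9 + (40/67)*(-78) = 99 - 3120/67 = 3513/67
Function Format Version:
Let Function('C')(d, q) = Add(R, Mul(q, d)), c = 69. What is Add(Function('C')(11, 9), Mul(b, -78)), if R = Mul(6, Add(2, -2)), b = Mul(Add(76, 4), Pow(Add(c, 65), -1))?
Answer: Rational(3513, 67) ≈ 52.433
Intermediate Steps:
b = Rational(40, 67) (b = Mul(Add(76, 4), Pow(Add(69, 65), -1)) = Mul(80, Pow(134, -1)) = Mul(80, Rational(1, 134)) = Rational(40, 67) ≈ 0.59702)
R = 0 (R = Mul(6, 0) = 0)
Function('C')(d, q) = Mul(d, q) (Function('C')(d, q) = Add(0, Mul(q, d)) = Add(0, Mul(d, q)) = Mul(d, q))
Add(Function('C')(11, 9), Mul(b, -78)) = Add(Mul(11, 9), Mul(Rational(40, 67), -78)) = Add(99, Rational(-3120, 67)) = Rational(3513, 67)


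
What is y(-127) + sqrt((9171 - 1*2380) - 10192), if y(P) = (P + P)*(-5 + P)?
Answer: 33528 + I*sqrt(3401) ≈ 33528.0 + 58.318*I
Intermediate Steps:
y(P) = 2*P*(-5 + P) (y(P) = (2*P)*(-5 + P) = 2*P*(-5 + P))
y(-127) + sqrt((9171 - 1*2380) - 10192) = 2*(-127)*(-5 - 127) + sqrt((9171 - 1*2380) - 10192) = 2*(-127)*(-132) + sqrt((9171 - 2380) - 10192) = 33528 + sqrt(6791 - 10192) = 33528 + sqrt(-3401) = 33528 + I*sqrt(3401)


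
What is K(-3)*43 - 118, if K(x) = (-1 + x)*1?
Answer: -290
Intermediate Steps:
K(x) = -1 + x
K(-3)*43 - 118 = (-1 - 3)*43 - 118 = -4*43 - 118 = -172 - 118 = -290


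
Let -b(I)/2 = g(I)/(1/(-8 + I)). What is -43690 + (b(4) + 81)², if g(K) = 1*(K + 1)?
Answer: -29049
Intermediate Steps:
g(K) = 1 + K (g(K) = 1*(1 + K) = 1 + K)
b(I) = -2*(1 + I)*(-8 + I) (b(I) = -2*(1 + I)/(1/(-8 + I)) = -2*(1 + I)*(-8 + I))
-43690 + (b(4) + 81)² = -43690 + (-2*(1 + 4)*(-8 + 4) + 81)² = -43690 + (-2*5*(-4) + 81)² = -43690 + (40 + 81)² = -43690 + 121² = -43690 + 14641 = -29049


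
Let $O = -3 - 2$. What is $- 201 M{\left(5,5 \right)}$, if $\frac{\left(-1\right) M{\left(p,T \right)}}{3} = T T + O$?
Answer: $12060$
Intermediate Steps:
$O = -5$
$M{\left(p,T \right)} = 15 - 3 T^{2}$ ($M{\left(p,T \right)} = - 3 \left(T T - 5\right) = - 3 \left(T^{2} - 5\right) = - 3 \left(-5 + T^{2}\right) = 15 - 3 T^{2}$)
$- 201 M{\left(5,5 \right)} = - 201 \left(15 - 3 \cdot 5^{2}\right) = - 201 \left(15 - 75\right) = \left(-201\right) \left(-60\right) = 12060$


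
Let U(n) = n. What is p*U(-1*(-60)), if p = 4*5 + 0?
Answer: 1200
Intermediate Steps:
p = 20 (p = 20 + 0 = 20)
p*U(-1*(-60)) = 20*(-1*(-60)) = 20*60 = 1200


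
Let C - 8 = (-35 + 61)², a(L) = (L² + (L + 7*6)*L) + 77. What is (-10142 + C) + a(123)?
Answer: 26043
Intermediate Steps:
a(L) = 77 + L² + L*(42 + L) (a(L) = (L² + (L + 42)*L) + 77 = (L² + (42 + L)*L) + 77 = (L² + L*(42 + L)) + 77 = 77 + L² + L*(42 + L))
C = 684 (C = 8 + (-35 + 61)² = 8 + 26² = 8 + 676 = 684)
(-10142 + C) + a(123) = (-10142 + 684) + (77 + 2*123² + 42*123) = -9458 + (77 + 2*15129 + 5166) = -9458 + (77 + 30258 + 5166) = -9458 + 35501 = 26043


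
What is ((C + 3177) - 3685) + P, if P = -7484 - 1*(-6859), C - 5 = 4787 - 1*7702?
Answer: -4043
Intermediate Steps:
C = -2910 (C = 5 + (4787 - 1*7702) = 5 + (4787 - 7702) = 5 - 2915 = -2910)
P = -625 (P = -7484 + 6859 = -625)
((C + 3177) - 3685) + P = ((-2910 + 3177) - 3685) - 625 = (267 - 3685) - 625 = -3418 - 625 = -4043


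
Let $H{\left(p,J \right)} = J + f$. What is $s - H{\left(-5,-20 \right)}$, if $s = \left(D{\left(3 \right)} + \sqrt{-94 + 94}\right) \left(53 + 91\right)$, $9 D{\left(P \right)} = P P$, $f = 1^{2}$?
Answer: $163$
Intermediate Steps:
$f = 1$
$D{\left(P \right)} = \frac{P^{2}}{9}$ ($D{\left(P \right)} = \frac{P P}{9} = \frac{P^{2}}{9}$)
$H{\left(p,J \right)} = 1 + J$ ($H{\left(p,J \right)} = J + 1 = 1 + J$)
$s = 144$ ($s = \left(\frac{3^{2}}{9} + \sqrt{-94 + 94}\right) \left(53 + 91\right) = \left(\frac{1}{9} \cdot 9 + \sqrt{0}\right) 144 = \left(1 + 0\right) 144 = 1 \cdot 144 = 144$)
$s - H{\left(-5,-20 \right)} = 144 - \left(1 - 20\right) = 144 - -19 = 144 + 19 = 163$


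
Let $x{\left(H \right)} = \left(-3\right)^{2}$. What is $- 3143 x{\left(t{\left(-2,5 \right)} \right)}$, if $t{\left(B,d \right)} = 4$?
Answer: $-28287$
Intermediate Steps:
$x{\left(H \right)} = 9$
$- 3143 x{\left(t{\left(-2,5 \right)} \right)} = \left(-3143\right) 9 = -28287$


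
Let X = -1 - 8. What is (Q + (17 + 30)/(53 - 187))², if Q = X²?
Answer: 116791249/17956 ≈ 6504.3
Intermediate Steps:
X = -9
Q = 81 (Q = (-9)² = 81)
(Q + (17 + 30)/(53 - 187))² = (81 + (17 + 30)/(53 - 187))² = (81 + 47/(-134))² = (81 + 47*(-1/134))² = (81 - 47/134)² = (10807/134)² = 116791249/17956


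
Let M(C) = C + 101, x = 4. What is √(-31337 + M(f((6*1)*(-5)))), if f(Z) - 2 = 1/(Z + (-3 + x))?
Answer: 3*I*√2918647/29 ≈ 176.73*I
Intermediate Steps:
f(Z) = 2 + 1/(1 + Z) (f(Z) = 2 + 1/(Z + (-3 + 4)) = 2 + 1/(Z + 1) = 2 + 1/(1 + Z))
M(C) = 101 + C
√(-31337 + M(f((6*1)*(-5)))) = √(-31337 + (101 + (3 + 2*((6*1)*(-5)))/(1 + (6*1)*(-5)))) = √(-31337 + (101 + (3 + 2*(6*(-5)))/(1 + 6*(-5)))) = √(-31337 + (101 + (3 + 2*(-30))/(1 - 30))) = √(-31337 + (101 + (3 - 60)/(-29))) = √(-31337 + (101 - 1/29*(-57))) = √(-31337 + (101 + 57/29)) = √(-31337 + 2986/29) = √(-905787/29) = 3*I*√2918647/29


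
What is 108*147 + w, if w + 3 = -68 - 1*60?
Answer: 15745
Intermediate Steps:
w = -131 (w = -3 + (-68 - 1*60) = -3 + (-68 - 60) = -3 - 128 = -131)
108*147 + w = 108*147 - 131 = 15876 - 131 = 15745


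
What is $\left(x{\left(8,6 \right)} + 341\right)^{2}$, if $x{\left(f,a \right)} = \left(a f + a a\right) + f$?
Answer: $187489$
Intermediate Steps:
$x{\left(f,a \right)} = f + a^{2} + a f$ ($x{\left(f,a \right)} = \left(a f + a^{2}\right) + f = \left(a^{2} + a f\right) + f = f + a^{2} + a f$)
$\left(x{\left(8,6 \right)} + 341\right)^{2} = \left(\left(8 + 6^{2} + 6 \cdot 8\right) + 341\right)^{2} = \left(\left(8 + 36 + 48\right) + 341\right)^{2} = \left(92 + 341\right)^{2} = 433^{2} = 187489$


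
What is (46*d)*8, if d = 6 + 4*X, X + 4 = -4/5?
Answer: -24288/5 ≈ -4857.6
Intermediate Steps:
X = -24/5 (X = -4 - 4/5 = -4 - 4*⅕ = -4 - ⅘ = -24/5 ≈ -4.8000)
d = -66/5 (d = 6 + 4*(-24/5) = 6 - 96/5 = -66/5 ≈ -13.200)
(46*d)*8 = (46*(-66/5))*8 = -3036/5*8 = -24288/5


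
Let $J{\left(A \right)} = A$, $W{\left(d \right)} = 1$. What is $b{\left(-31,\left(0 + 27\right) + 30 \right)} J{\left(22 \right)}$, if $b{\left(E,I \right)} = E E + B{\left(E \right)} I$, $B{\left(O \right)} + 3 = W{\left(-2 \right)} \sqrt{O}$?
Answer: $17380 + 1254 i \sqrt{31} \approx 17380.0 + 6982.0 i$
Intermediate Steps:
$B{\left(O \right)} = -3 + \sqrt{O}$ ($B{\left(O \right)} = -3 + 1 \sqrt{O} = -3 + \sqrt{O}$)
$b{\left(E,I \right)} = E^{2} + I \left(-3 + \sqrt{E}\right)$ ($b{\left(E,I \right)} = E E + \left(-3 + \sqrt{E}\right) I = E^{2} + I \left(-3 + \sqrt{E}\right)$)
$b{\left(-31,\left(0 + 27\right) + 30 \right)} J{\left(22 \right)} = \left(\left(-31\right)^{2} + \left(\left(0 + 27\right) + 30\right) \left(-3 + \sqrt{-31}\right)\right) 22 = \left(961 + \left(27 + 30\right) \left(-3 + i \sqrt{31}\right)\right) 22 = \left(961 + 57 \left(-3 + i \sqrt{31}\right)\right) 22 = \left(961 - \left(171 - 57 i \sqrt{31}\right)\right) 22 = \left(790 + 57 i \sqrt{31}\right) 22 = 17380 + 1254 i \sqrt{31}$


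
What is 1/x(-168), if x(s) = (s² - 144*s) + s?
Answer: 1/52248 ≈ 1.9139e-5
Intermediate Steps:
x(s) = s² - 143*s
1/x(-168) = 1/(-168*(-143 - 168)) = 1/(-168*(-311)) = 1/52248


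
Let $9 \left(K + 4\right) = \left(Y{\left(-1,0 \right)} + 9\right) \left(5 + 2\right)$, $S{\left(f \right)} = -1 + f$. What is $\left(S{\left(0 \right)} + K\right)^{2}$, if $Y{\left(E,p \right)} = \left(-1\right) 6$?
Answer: $\frac{64}{9} \approx 7.1111$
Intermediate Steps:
$Y{\left(E,p \right)} = -6$
$K = - \frac{5}{3}$ ($K = -4 + \frac{\left(-6 + 9\right) \left(5 + 2\right)}{9} = -4 + \frac{3 \cdot 7}{9} = -4 + \frac{1}{9} \cdot 21 = -4 + \frac{7}{3} = - \frac{5}{3} \approx -1.6667$)
$\left(S{\left(0 \right)} + K\right)^{2} = \left(\left(-1 + 0\right) - \frac{5}{3}\right)^{2} = \left(-1 - \frac{5}{3}\right)^{2} = \left(- \frac{8}{3}\right)^{2} = \frac{64}{9}$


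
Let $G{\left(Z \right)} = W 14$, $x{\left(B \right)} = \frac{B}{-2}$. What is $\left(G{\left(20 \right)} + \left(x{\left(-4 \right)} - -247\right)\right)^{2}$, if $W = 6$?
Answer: $110889$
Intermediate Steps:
$x{\left(B \right)} = - \frac{B}{2}$ ($x{\left(B \right)} = B \left(- \frac{1}{2}\right) = - \frac{B}{2}$)
$G{\left(Z \right)} = 84$ ($G{\left(Z \right)} = 6 \cdot 14 = 84$)
$\left(G{\left(20 \right)} + \left(x{\left(-4 \right)} - -247\right)\right)^{2} = \left(84 - -249\right)^{2} = \left(84 + \left(2 + 247\right)\right)^{2} = \left(84 + 249\right)^{2} = 333^{2} = 110889$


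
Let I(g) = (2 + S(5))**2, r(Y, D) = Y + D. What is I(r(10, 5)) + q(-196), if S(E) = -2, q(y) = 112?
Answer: 112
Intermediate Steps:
r(Y, D) = D + Y
I(g) = 0 (I(g) = (2 - 2)**2 = 0**2 = 0)
I(r(10, 5)) + q(-196) = 0 + 112 = 112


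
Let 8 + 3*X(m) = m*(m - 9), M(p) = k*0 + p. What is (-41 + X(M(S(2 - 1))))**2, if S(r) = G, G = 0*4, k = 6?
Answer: 17161/9 ≈ 1906.8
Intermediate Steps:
G = 0
S(r) = 0
M(p) = p (M(p) = 6*0 + p = 0 + p = p)
X(m) = -8/3 + m*(-9 + m)/3 (X(m) = -8/3 + (m*(m - 9))/3 = -8/3 + (m*(-9 + m))/3 = -8/3 + m*(-9 + m)/3)
(-41 + X(M(S(2 - 1))))**2 = (-41 + (-8/3 - 3*0 + (1/3)*0**2))**2 = (-41 + (-8/3 + 0 + (1/3)*0))**2 = (-41 + (-8/3 + 0 + 0))**2 = (-41 - 8/3)**2 = (-131/3)**2 = 17161/9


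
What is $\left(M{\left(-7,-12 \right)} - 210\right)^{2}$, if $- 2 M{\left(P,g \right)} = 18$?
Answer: $47961$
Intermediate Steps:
$M{\left(P,g \right)} = -9$ ($M{\left(P,g \right)} = \left(- \frac{1}{2}\right) 18 = -9$)
$\left(M{\left(-7,-12 \right)} - 210\right)^{2} = \left(-9 - 210\right)^{2} = \left(-219\right)^{2} = 47961$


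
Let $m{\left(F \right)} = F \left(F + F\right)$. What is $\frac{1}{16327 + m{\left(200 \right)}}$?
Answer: $\frac{1}{96327} \approx 1.0381 \cdot 10^{-5}$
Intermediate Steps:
$m{\left(F \right)} = 2 F^{2}$ ($m{\left(F \right)} = F 2 F = 2 F^{2}$)
$\frac{1}{16327 + m{\left(200 \right)}} = \frac{1}{16327 + 2 \cdot 200^{2}} = \frac{1}{16327 + 2 \cdot 40000} = \frac{1}{16327 + 80000} = \frac{1}{96327}$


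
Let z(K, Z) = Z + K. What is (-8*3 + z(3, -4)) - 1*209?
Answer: -234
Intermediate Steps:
z(K, Z) = K + Z
(-8*3 + z(3, -4)) - 1*209 = (-8*3 + (3 - 4)) - 1*209 = (-24 - 1) - 209 = -25 - 209 = -234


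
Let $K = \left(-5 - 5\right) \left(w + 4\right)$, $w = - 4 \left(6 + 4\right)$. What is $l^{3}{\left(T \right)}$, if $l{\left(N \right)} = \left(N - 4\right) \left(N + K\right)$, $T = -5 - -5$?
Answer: $-2985984000$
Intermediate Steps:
$w = -40$ ($w = \left(-4\right) 10 = -40$)
$K = 360$ ($K = \left(-5 - 5\right) \left(-40 + 4\right) = \left(-10\right) \left(-36\right) = 360$)
$T = 0$ ($T = -5 + 5 = 0$)
$l{\left(N \right)} = \left(-4 + N\right) \left(360 + N\right)$ ($l{\left(N \right)} = \left(N - 4\right) \left(N + 360\right) = \left(-4 + N\right) \left(360 + N\right)$)
$l^{3}{\left(T \right)} = \left(-1440 + 0^{2} + 356 \cdot 0\right)^{3} = \left(-1440 + 0 + 0\right)^{3} = \left(-1440\right)^{3} = -2985984000$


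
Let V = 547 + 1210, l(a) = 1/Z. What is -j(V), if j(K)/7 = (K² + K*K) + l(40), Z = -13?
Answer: -561842911/13 ≈ -4.3219e+7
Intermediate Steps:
l(a) = -1/13 (l(a) = 1/(-13) = -1/13)
V = 1757
j(K) = -7/13 + 14*K² (j(K) = 7*((K² + K*K) - 1/13) = 7*((K² + K²) - 1/13) = 7*(2*K² - 1/13) = 7*(-1/13 + 2*K²) = -7/13 + 14*K²)
-j(V) = -(-7/13 + 14*1757²) = -(-7/13 + 14*3087049) = -(-7/13 + 43218686) = -1*561842911/13 = -561842911/13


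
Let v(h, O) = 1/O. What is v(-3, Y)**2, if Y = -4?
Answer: 1/16 ≈ 0.062500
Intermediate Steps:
v(-3, Y)**2 = (1/(-4))**2 = (-1/4)**2 = 1/16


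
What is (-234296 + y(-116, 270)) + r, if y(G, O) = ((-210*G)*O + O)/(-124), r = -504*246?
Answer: -25502095/62 ≈ -4.1132e+5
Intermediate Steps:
r = -123984
y(G, O) = -O/124 + 105*G*O/62 (y(G, O) = (-210*G*O + O)*(-1/124) = (O - 210*G*O)*(-1/124) = -O/124 + 105*G*O/62)
(-234296 + y(-116, 270)) + r = (-234296 + (1/124)*270*(-1 + 210*(-116))) - 123984 = (-234296 + (1/124)*270*(-1 - 24360)) - 123984 = (-234296 + (1/124)*270*(-24361)) - 123984 = (-234296 - 3288735/62) - 123984 = -17815087/62 - 123984 = -25502095/62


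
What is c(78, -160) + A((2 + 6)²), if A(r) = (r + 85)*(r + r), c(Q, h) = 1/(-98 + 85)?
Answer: 247935/13 ≈ 19072.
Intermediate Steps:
c(Q, h) = -1/13 (c(Q, h) = 1/(-13) = -1/13)
A(r) = 2*r*(85 + r) (A(r) = (85 + r)*(2*r) = 2*r*(85 + r))
c(78, -160) + A((2 + 6)²) = -1/13 + 2*(2 + 6)²*(85 + (2 + 6)²) = -1/13 + 2*8²*(85 + 8²) = -1/13 + 2*64*(85 + 64) = -1/13 + 2*64*149 = -1/13 + 19072 = 247935/13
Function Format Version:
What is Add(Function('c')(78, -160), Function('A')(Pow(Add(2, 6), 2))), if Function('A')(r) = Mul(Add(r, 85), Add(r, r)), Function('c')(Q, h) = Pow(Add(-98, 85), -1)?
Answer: Rational(247935, 13) ≈ 19072.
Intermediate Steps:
Function('c')(Q, h) = Rational(-1, 13) (Function('c')(Q, h) = Pow(-13, -1) = Rational(-1, 13))
Function('A')(r) = Mul(2, r, Add(85, r)) (Function('A')(r) = Mul(Add(85, r), Mul(2, r)) = Mul(2, r, Add(85, r)))
Add(Function('c')(78, -160), Function('A')(Pow(Add(2, 6), 2))) = Add(Rational(-1, 13), Mul(2, Pow(Add(2, 6), 2), Add(85, Pow(Add(2, 6), 2)))) = Add(Rational(-1, 13), Mul(2, Pow(8, 2), Add(85, Pow(8, 2)))) = Add(Rational(-1, 13), Mul(2, 64, Add(85, 64))) = Add(Rational(-1, 13), Mul(2, 64, 149)) = Add(Rational(-1, 13), 19072) = Rational(247935, 13)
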